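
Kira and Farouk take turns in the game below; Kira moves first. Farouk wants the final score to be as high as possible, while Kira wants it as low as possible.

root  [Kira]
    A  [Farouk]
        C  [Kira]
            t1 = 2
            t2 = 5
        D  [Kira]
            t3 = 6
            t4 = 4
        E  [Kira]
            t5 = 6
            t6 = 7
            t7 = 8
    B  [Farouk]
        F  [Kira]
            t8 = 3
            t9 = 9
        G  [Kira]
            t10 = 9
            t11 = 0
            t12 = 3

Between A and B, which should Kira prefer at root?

C (Kira): min(2, 5) = 2
D (Kira): min(6, 4) = 4
E (Kira): min(6, 7, 8) = 6
A (Farouk): max(2, 4, 6) = 6
F (Kira): min(3, 9) = 3
G (Kira): min(9, 0, 3) = 0
B (Farouk): max(3, 0) = 3
Kira prefers the lower value; A=6, B=3. B is better since 3 < 6.

B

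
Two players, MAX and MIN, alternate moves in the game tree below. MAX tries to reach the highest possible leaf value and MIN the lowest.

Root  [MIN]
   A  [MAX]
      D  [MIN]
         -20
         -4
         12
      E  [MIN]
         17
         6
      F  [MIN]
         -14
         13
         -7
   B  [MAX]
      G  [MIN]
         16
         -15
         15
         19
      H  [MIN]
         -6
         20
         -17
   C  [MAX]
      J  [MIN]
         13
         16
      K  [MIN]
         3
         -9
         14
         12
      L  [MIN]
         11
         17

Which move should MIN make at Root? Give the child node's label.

B

D (MIN): min(-20, -4, 12) = -20
E (MIN): min(17, 6) = 6
F (MIN): min(-14, 13, -7) = -14
A (MAX): max(-20, 6, -14) = 6
G (MIN): min(16, -15, 15, 19) = -15
H (MIN): min(-6, 20, -17) = -17
B (MAX): max(-15, -17) = -15
J (MIN): min(13, 16) = 13
K (MIN): min(3, -9, 14, 12) = -9
L (MIN): min(11, 17) = 11
C (MAX): max(13, -9, 11) = 13
Root (MIN): min(6, -15, 13) = -15
MIN at Root wants the lowest of {A=6, B=-15, C=13}, so chooses B.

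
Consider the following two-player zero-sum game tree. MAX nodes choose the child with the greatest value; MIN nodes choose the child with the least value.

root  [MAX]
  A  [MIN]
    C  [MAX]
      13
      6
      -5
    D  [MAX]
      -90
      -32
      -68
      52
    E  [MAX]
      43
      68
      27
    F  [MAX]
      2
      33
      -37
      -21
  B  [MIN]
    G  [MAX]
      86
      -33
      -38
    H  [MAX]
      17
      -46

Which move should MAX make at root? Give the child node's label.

B

C (MAX): max(13, 6, -5) = 13
D (MAX): max(-90, -32, -68, 52) = 52
E (MAX): max(43, 68, 27) = 68
F (MAX): max(2, 33, -37, -21) = 33
A (MIN): min(13, 52, 68, 33) = 13
G (MAX): max(86, -33, -38) = 86
H (MAX): max(17, -46) = 17
B (MIN): min(86, 17) = 17
root (MAX): max(13, 17) = 17
MAX at root wants the highest of {A=13, B=17}, so chooses B.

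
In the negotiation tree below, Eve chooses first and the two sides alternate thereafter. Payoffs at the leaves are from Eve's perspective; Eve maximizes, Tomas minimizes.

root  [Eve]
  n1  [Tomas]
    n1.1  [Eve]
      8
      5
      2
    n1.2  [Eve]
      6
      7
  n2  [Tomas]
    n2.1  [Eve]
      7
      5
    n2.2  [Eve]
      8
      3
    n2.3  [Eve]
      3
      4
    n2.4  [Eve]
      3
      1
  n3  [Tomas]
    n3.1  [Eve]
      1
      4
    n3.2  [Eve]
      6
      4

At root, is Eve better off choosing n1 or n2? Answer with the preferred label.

n1.1 (Eve): max(8, 5, 2) = 8
n1.2 (Eve): max(6, 7) = 7
n1 (Tomas): min(8, 7) = 7
n2.1 (Eve): max(7, 5) = 7
n2.2 (Eve): max(8, 3) = 8
n2.3 (Eve): max(3, 4) = 4
n2.4 (Eve): max(3, 1) = 3
n2 (Tomas): min(7, 8, 4, 3) = 3
Eve prefers the higher value; n1=7, n2=3. n1 is better since 7 > 3.

n1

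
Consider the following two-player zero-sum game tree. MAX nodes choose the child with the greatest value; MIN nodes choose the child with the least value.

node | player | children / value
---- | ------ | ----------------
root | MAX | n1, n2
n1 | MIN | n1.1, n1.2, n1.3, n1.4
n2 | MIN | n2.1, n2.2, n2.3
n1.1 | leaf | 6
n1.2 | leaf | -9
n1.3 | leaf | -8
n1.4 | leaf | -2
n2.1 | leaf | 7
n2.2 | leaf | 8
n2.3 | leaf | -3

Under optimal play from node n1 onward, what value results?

n1 (MIN): min(6, -9, -8, -2) = -9

-9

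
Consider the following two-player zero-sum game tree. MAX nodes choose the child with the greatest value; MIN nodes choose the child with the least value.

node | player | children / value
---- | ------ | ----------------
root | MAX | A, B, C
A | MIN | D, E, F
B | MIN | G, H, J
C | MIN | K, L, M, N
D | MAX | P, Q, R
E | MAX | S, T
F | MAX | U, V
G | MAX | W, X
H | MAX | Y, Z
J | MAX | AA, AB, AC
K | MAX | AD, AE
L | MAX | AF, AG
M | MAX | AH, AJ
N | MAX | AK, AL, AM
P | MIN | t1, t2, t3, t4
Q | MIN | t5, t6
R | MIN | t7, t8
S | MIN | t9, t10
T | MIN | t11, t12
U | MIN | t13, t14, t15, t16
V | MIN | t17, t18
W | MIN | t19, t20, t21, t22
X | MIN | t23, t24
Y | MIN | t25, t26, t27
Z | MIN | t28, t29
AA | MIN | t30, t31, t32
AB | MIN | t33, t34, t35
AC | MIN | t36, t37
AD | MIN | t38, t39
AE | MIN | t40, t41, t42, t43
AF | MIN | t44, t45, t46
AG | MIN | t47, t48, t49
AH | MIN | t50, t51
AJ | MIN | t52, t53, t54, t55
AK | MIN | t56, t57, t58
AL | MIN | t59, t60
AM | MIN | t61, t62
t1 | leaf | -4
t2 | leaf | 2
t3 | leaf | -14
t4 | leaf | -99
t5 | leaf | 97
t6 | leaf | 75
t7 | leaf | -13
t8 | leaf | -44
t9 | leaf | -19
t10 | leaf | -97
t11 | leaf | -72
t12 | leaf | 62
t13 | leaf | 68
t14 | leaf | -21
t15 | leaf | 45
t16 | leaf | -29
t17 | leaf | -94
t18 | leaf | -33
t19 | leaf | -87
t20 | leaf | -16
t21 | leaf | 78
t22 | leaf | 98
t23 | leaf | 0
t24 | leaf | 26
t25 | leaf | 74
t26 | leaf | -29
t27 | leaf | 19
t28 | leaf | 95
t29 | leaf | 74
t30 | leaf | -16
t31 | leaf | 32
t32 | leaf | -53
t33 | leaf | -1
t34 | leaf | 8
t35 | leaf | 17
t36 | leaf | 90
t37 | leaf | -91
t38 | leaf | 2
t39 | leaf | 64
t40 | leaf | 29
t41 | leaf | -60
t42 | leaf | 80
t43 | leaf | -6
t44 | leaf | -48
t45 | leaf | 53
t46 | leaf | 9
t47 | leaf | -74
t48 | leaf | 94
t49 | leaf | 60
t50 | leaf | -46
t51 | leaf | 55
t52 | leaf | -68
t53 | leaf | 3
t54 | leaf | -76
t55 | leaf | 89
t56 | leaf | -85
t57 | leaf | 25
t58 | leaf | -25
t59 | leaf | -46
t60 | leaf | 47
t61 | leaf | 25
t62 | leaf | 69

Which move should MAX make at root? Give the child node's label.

P (MIN): min(-4, 2, -14, -99) = -99
Q (MIN): min(97, 75) = 75
R (MIN): min(-13, -44) = -44
D (MAX): max(-99, 75, -44) = 75
S (MIN): min(-19, -97) = -97
T (MIN): min(-72, 62) = -72
E (MAX): max(-97, -72) = -72
U (MIN): min(68, -21, 45, -29) = -29
V (MIN): min(-94, -33) = -94
F (MAX): max(-29, -94) = -29
A (MIN): min(75, -72, -29) = -72
W (MIN): min(-87, -16, 78, 98) = -87
X (MIN): min(0, 26) = 0
G (MAX): max(-87, 0) = 0
Y (MIN): min(74, -29, 19) = -29
Z (MIN): min(95, 74) = 74
H (MAX): max(-29, 74) = 74
AA (MIN): min(-16, 32, -53) = -53
AB (MIN): min(-1, 8, 17) = -1
AC (MIN): min(90, -91) = -91
J (MAX): max(-53, -1, -91) = -1
B (MIN): min(0, 74, -1) = -1
AD (MIN): min(2, 64) = 2
AE (MIN): min(29, -60, 80, -6) = -60
K (MAX): max(2, -60) = 2
AF (MIN): min(-48, 53, 9) = -48
AG (MIN): min(-74, 94, 60) = -74
L (MAX): max(-48, -74) = -48
AH (MIN): min(-46, 55) = -46
AJ (MIN): min(-68, 3, -76, 89) = -76
M (MAX): max(-46, -76) = -46
AK (MIN): min(-85, 25, -25) = -85
AL (MIN): min(-46, 47) = -46
AM (MIN): min(25, 69) = 25
N (MAX): max(-85, -46, 25) = 25
C (MIN): min(2, -48, -46, 25) = -48
root (MAX): max(-72, -1, -48) = -1
MAX at root wants the highest of {A=-72, B=-1, C=-48}, so chooses B.

B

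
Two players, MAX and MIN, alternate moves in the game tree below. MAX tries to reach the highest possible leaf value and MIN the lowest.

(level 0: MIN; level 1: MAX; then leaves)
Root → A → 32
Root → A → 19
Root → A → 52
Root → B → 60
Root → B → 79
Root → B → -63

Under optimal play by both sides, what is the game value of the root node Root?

A (MAX): max(32, 19, 52) = 52
B (MAX): max(60, 79, -63) = 79
Root (MIN): min(52, 79) = 52

52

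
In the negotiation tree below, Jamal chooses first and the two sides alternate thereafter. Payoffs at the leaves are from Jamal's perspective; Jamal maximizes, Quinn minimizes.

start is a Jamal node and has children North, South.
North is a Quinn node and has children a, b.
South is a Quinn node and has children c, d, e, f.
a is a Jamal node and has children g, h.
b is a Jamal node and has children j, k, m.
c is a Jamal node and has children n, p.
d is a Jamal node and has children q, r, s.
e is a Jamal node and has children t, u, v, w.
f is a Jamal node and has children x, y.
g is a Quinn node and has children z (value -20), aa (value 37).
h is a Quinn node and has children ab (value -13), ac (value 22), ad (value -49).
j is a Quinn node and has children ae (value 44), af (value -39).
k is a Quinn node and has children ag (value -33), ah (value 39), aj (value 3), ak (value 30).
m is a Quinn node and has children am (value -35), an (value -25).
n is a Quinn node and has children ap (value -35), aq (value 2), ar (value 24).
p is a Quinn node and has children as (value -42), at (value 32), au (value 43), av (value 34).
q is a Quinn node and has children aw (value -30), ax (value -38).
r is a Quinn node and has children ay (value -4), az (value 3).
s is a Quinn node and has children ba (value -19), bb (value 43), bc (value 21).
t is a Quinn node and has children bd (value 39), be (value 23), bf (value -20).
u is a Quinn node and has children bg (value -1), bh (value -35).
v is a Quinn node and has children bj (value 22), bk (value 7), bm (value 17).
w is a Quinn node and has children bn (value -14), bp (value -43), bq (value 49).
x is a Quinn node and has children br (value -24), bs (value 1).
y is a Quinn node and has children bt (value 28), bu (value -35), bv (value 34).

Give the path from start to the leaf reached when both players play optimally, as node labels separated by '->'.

start -> North -> b -> k -> ag

g (Quinn): min(-20, 37) = -20
h (Quinn): min(-13, 22, -49) = -49
a (Jamal): max(-20, -49) = -20
j (Quinn): min(44, -39) = -39
k (Quinn): min(-33, 39, 3, 30) = -33
m (Quinn): min(-35, -25) = -35
b (Jamal): max(-39, -33, -35) = -33
North (Quinn): min(-20, -33) = -33
n (Quinn): min(-35, 2, 24) = -35
p (Quinn): min(-42, 32, 43, 34) = -42
c (Jamal): max(-35, -42) = -35
q (Quinn): min(-30, -38) = -38
r (Quinn): min(-4, 3) = -4
s (Quinn): min(-19, 43, 21) = -19
d (Jamal): max(-38, -4, -19) = -4
t (Quinn): min(39, 23, -20) = -20
u (Quinn): min(-1, -35) = -35
v (Quinn): min(22, 7, 17) = 7
w (Quinn): min(-14, -43, 49) = -43
e (Jamal): max(-20, -35, 7, -43) = 7
x (Quinn): min(-24, 1) = -24
y (Quinn): min(28, -35, 34) = -35
f (Jamal): max(-24, -35) = -24
South (Quinn): min(-35, -4, 7, -24) = -35
start (Jamal): max(-33, -35) = -33
At start, Jamal picks North (highest: -33).
At North, Quinn picks b (lowest: -33).
At b, Jamal picks k (highest: -33).
At k, Quinn picks ag (lowest: -33).
Terminal value -33.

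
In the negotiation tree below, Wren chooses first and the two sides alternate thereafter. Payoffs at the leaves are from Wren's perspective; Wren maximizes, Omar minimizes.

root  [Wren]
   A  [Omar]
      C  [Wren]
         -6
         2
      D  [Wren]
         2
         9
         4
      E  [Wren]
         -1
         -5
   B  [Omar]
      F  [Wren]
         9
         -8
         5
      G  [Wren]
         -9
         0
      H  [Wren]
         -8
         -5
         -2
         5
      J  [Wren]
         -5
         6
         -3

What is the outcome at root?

0

C (Wren): max(-6, 2) = 2
D (Wren): max(2, 9, 4) = 9
E (Wren): max(-1, -5) = -1
A (Omar): min(2, 9, -1) = -1
F (Wren): max(9, -8, 5) = 9
G (Wren): max(-9, 0) = 0
H (Wren): max(-8, -5, -2, 5) = 5
J (Wren): max(-5, 6, -3) = 6
B (Omar): min(9, 0, 5, 6) = 0
root (Wren): max(-1, 0) = 0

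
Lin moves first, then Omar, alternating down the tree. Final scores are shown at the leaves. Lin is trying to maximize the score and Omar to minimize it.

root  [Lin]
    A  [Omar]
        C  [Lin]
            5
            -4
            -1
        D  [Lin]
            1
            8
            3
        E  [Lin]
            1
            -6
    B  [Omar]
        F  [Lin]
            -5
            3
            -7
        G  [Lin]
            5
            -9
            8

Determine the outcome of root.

C (Lin): max(5, -4, -1) = 5
D (Lin): max(1, 8, 3) = 8
E (Lin): max(1, -6) = 1
A (Omar): min(5, 8, 1) = 1
F (Lin): max(-5, 3, -7) = 3
G (Lin): max(5, -9, 8) = 8
B (Omar): min(3, 8) = 3
root (Lin): max(1, 3) = 3

3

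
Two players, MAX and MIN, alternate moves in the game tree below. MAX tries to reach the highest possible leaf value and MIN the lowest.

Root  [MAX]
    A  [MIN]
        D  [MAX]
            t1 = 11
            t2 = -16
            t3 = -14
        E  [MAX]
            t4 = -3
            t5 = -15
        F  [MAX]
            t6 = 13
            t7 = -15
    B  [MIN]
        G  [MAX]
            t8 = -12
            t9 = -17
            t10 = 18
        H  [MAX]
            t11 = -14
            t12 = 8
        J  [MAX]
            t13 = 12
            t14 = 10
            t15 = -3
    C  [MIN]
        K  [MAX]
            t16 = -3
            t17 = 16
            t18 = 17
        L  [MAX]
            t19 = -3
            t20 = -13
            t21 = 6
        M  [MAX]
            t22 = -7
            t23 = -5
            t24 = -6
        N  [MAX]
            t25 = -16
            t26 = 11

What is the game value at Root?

8

D (MAX): max(11, -16, -14) = 11
E (MAX): max(-3, -15) = -3
F (MAX): max(13, -15) = 13
A (MIN): min(11, -3, 13) = -3
G (MAX): max(-12, -17, 18) = 18
H (MAX): max(-14, 8) = 8
J (MAX): max(12, 10, -3) = 12
B (MIN): min(18, 8, 12) = 8
K (MAX): max(-3, 16, 17) = 17
L (MAX): max(-3, -13, 6) = 6
M (MAX): max(-7, -5, -6) = -5
N (MAX): max(-16, 11) = 11
C (MIN): min(17, 6, -5, 11) = -5
Root (MAX): max(-3, 8, -5) = 8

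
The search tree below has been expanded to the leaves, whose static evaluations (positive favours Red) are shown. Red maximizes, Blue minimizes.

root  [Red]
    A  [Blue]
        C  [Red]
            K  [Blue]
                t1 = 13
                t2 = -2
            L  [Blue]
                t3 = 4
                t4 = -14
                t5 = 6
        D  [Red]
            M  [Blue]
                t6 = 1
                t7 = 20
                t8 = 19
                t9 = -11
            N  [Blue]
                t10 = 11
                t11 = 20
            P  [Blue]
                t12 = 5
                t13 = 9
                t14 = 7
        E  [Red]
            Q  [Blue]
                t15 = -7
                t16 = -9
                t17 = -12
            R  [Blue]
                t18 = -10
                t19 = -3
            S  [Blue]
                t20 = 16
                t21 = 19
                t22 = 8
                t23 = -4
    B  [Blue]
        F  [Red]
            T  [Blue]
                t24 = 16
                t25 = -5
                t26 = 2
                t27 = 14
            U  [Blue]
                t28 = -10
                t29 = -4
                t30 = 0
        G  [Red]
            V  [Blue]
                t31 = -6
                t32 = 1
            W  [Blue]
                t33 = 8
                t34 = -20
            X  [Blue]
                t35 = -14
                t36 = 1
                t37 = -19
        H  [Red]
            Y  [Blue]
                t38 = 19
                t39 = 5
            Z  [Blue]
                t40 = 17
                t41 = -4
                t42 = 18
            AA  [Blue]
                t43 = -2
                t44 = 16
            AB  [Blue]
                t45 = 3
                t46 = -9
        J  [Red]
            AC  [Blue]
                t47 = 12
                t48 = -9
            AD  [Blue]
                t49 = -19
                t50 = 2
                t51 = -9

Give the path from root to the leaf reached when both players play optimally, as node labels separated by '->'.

K (Blue): min(13, -2) = -2
L (Blue): min(4, -14, 6) = -14
C (Red): max(-2, -14) = -2
M (Blue): min(1, 20, 19, -11) = -11
N (Blue): min(11, 20) = 11
P (Blue): min(5, 9, 7) = 5
D (Red): max(-11, 11, 5) = 11
Q (Blue): min(-7, -9, -12) = -12
R (Blue): min(-10, -3) = -10
S (Blue): min(16, 19, 8, -4) = -4
E (Red): max(-12, -10, -4) = -4
A (Blue): min(-2, 11, -4) = -4
T (Blue): min(16, -5, 2, 14) = -5
U (Blue): min(-10, -4, 0) = -10
F (Red): max(-5, -10) = -5
V (Blue): min(-6, 1) = -6
W (Blue): min(8, -20) = -20
X (Blue): min(-14, 1, -19) = -19
G (Red): max(-6, -20, -19) = -6
Y (Blue): min(19, 5) = 5
Z (Blue): min(17, -4, 18) = -4
AA (Blue): min(-2, 16) = -2
AB (Blue): min(3, -9) = -9
H (Red): max(5, -4, -2, -9) = 5
AC (Blue): min(12, -9) = -9
AD (Blue): min(-19, 2, -9) = -19
J (Red): max(-9, -19) = -9
B (Blue): min(-5, -6, 5, -9) = -9
root (Red): max(-4, -9) = -4
At root, Red picks A (highest: -4).
At A, Blue picks E (lowest: -4).
At E, Red picks S (highest: -4).
At S, Blue picks t23 (lowest: -4).
Terminal value -4.

root -> A -> E -> S -> t23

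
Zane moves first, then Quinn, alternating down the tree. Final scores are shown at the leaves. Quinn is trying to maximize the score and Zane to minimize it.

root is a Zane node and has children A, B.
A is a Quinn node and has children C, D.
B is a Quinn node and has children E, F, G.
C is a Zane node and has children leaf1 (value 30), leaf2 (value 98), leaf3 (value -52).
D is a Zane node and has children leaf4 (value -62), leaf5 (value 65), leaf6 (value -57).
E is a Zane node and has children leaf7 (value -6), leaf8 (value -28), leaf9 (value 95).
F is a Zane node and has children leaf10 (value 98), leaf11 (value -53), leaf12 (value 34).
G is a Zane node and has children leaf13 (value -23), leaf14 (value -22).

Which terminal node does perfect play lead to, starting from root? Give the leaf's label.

leaf3

C (Zane): min(30, 98, -52) = -52
D (Zane): min(-62, 65, -57) = -62
A (Quinn): max(-52, -62) = -52
E (Zane): min(-6, -28, 95) = -28
F (Zane): min(98, -53, 34) = -53
G (Zane): min(-23, -22) = -23
B (Quinn): max(-28, -53, -23) = -23
root (Zane): min(-52, -23) = -52
At root, Zane picks A (lowest: -52).
At A, Quinn picks C (highest: -52).
At C, Zane picks leaf3 (lowest: -52).
Terminal value -52.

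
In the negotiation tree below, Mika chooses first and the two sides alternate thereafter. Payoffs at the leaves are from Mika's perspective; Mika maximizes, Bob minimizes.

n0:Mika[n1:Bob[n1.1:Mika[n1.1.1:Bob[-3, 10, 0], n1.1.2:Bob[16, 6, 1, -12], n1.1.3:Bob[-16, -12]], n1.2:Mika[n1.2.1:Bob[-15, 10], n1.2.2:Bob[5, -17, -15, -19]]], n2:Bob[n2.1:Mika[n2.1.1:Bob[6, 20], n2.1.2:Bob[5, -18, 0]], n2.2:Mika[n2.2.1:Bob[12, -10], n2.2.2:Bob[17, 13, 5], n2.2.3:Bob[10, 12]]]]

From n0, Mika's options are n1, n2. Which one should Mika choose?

n1.1.1 (Bob): min(-3, 10, 0) = -3
n1.1.2 (Bob): min(16, 6, 1, -12) = -12
n1.1.3 (Bob): min(-16, -12) = -16
n1.1 (Mika): max(-3, -12, -16) = -3
n1.2.1 (Bob): min(-15, 10) = -15
n1.2.2 (Bob): min(5, -17, -15, -19) = -19
n1.2 (Mika): max(-15, -19) = -15
n1 (Bob): min(-3, -15) = -15
n2.1.1 (Bob): min(6, 20) = 6
n2.1.2 (Bob): min(5, -18, 0) = -18
n2.1 (Mika): max(6, -18) = 6
n2.2.1 (Bob): min(12, -10) = -10
n2.2.2 (Bob): min(17, 13, 5) = 5
n2.2.3 (Bob): min(10, 12) = 10
n2.2 (Mika): max(-10, 5, 10) = 10
n2 (Bob): min(6, 10) = 6
n0 (Mika): max(-15, 6) = 6
Mika at n0 wants the highest of {n1=-15, n2=6}, so chooses n2.

n2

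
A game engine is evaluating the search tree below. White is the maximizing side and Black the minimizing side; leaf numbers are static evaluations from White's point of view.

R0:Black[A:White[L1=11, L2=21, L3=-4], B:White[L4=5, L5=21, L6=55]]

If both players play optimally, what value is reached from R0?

21

A (White): max(11, 21, -4) = 21
B (White): max(5, 21, 55) = 55
R0 (Black): min(21, 55) = 21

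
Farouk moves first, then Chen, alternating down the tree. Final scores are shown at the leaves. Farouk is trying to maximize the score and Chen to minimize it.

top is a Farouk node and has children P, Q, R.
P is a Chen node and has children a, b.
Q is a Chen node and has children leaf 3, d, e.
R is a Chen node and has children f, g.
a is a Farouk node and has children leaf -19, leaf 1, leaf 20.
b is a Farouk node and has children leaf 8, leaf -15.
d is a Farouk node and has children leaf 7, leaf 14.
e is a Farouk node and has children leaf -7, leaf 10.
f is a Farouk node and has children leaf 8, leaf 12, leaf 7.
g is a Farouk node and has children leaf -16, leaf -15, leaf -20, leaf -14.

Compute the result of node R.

-14

f (Farouk): max(8, 12, 7) = 12
g (Farouk): max(-16, -15, -20, -14) = -14
R (Chen): min(12, -14) = -14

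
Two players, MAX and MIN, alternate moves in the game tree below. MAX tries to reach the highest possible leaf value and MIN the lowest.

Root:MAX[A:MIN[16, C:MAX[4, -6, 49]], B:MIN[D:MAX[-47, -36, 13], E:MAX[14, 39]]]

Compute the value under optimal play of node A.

C (MAX): max(4, -6, 49) = 49
A (MIN): min(16, 49) = 16

16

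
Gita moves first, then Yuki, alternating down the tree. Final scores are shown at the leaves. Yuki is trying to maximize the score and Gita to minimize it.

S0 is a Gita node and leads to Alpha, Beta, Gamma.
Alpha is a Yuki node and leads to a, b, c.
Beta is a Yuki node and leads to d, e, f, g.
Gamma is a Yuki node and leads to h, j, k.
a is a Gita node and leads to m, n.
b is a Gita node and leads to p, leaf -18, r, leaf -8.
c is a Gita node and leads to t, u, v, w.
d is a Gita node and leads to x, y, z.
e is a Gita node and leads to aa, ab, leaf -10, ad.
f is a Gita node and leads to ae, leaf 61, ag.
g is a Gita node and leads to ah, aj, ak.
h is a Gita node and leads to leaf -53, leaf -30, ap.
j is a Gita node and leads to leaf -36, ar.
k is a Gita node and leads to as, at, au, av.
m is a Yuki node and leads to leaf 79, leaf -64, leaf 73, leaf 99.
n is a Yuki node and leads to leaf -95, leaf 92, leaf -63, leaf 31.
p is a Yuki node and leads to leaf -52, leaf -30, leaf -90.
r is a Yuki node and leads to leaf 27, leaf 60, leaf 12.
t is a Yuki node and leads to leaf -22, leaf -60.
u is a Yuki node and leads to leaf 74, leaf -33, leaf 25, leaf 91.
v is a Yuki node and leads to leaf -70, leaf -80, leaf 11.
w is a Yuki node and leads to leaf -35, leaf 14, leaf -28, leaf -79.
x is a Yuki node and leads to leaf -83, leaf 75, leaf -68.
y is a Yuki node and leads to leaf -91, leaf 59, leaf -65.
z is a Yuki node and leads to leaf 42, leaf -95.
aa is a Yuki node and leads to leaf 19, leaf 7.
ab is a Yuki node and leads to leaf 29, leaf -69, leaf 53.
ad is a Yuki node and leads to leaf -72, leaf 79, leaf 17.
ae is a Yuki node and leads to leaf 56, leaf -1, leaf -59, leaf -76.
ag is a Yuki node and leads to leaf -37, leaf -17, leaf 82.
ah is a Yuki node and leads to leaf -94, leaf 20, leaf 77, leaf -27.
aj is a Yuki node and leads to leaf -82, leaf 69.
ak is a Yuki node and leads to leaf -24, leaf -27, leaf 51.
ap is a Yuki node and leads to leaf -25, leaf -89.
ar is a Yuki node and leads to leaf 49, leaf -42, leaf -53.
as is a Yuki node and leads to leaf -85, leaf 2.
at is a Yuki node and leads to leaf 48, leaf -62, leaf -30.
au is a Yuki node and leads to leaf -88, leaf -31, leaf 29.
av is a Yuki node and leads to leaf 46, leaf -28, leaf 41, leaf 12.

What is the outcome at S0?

m (Yuki): max(79, -64, 73, 99) = 99
n (Yuki): max(-95, 92, -63, 31) = 92
a (Gita): min(99, 92) = 92
p (Yuki): max(-52, -30, -90) = -30
r (Yuki): max(27, 60, 12) = 60
b (Gita): min(-30, -18, 60, -8) = -30
t (Yuki): max(-22, -60) = -22
u (Yuki): max(74, -33, 25, 91) = 91
v (Yuki): max(-70, -80, 11) = 11
w (Yuki): max(-35, 14, -28, -79) = 14
c (Gita): min(-22, 91, 11, 14) = -22
Alpha (Yuki): max(92, -30, -22) = 92
x (Yuki): max(-83, 75, -68) = 75
y (Yuki): max(-91, 59, -65) = 59
z (Yuki): max(42, -95) = 42
d (Gita): min(75, 59, 42) = 42
aa (Yuki): max(19, 7) = 19
ab (Yuki): max(29, -69, 53) = 53
ad (Yuki): max(-72, 79, 17) = 79
e (Gita): min(19, 53, -10, 79) = -10
ae (Yuki): max(56, -1, -59, -76) = 56
ag (Yuki): max(-37, -17, 82) = 82
f (Gita): min(56, 61, 82) = 56
ah (Yuki): max(-94, 20, 77, -27) = 77
aj (Yuki): max(-82, 69) = 69
ak (Yuki): max(-24, -27, 51) = 51
g (Gita): min(77, 69, 51) = 51
Beta (Yuki): max(42, -10, 56, 51) = 56
ap (Yuki): max(-25, -89) = -25
h (Gita): min(-53, -30, -25) = -53
ar (Yuki): max(49, -42, -53) = 49
j (Gita): min(-36, 49) = -36
as (Yuki): max(-85, 2) = 2
at (Yuki): max(48, -62, -30) = 48
au (Yuki): max(-88, -31, 29) = 29
av (Yuki): max(46, -28, 41, 12) = 46
k (Gita): min(2, 48, 29, 46) = 2
Gamma (Yuki): max(-53, -36, 2) = 2
S0 (Gita): min(92, 56, 2) = 2

2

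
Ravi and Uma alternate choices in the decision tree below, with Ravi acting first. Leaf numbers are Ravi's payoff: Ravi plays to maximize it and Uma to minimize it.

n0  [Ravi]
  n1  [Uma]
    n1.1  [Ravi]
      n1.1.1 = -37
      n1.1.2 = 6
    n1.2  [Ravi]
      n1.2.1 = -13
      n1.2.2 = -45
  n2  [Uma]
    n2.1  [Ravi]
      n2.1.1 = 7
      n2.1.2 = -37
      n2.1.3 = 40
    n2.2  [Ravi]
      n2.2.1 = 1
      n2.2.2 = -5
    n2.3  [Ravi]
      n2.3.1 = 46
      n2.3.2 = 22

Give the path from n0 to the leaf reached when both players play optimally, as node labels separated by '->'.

n0 -> n2 -> n2.2 -> n2.2.1

n1.1 (Ravi): max(-37, 6) = 6
n1.2 (Ravi): max(-13, -45) = -13
n1 (Uma): min(6, -13) = -13
n2.1 (Ravi): max(7, -37, 40) = 40
n2.2 (Ravi): max(1, -5) = 1
n2.3 (Ravi): max(46, 22) = 46
n2 (Uma): min(40, 1, 46) = 1
n0 (Ravi): max(-13, 1) = 1
At n0, Ravi picks n2 (highest: 1).
At n2, Uma picks n2.2 (lowest: 1).
At n2.2, Ravi picks n2.2.1 (highest: 1).
Terminal value 1.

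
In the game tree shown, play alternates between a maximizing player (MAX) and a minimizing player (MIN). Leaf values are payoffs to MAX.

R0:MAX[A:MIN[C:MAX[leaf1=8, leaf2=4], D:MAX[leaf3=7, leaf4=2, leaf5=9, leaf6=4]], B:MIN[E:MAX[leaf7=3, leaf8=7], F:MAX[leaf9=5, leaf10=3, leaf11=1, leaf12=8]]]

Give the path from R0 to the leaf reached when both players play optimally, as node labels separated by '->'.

R0 -> A -> C -> leaf1

C (MAX): max(8, 4) = 8
D (MAX): max(7, 2, 9, 4) = 9
A (MIN): min(8, 9) = 8
E (MAX): max(3, 7) = 7
F (MAX): max(5, 3, 1, 8) = 8
B (MIN): min(7, 8) = 7
R0 (MAX): max(8, 7) = 8
At R0, MAX picks A (highest: 8).
At A, MIN picks C (lowest: 8).
At C, MAX picks leaf1 (highest: 8).
Terminal value 8.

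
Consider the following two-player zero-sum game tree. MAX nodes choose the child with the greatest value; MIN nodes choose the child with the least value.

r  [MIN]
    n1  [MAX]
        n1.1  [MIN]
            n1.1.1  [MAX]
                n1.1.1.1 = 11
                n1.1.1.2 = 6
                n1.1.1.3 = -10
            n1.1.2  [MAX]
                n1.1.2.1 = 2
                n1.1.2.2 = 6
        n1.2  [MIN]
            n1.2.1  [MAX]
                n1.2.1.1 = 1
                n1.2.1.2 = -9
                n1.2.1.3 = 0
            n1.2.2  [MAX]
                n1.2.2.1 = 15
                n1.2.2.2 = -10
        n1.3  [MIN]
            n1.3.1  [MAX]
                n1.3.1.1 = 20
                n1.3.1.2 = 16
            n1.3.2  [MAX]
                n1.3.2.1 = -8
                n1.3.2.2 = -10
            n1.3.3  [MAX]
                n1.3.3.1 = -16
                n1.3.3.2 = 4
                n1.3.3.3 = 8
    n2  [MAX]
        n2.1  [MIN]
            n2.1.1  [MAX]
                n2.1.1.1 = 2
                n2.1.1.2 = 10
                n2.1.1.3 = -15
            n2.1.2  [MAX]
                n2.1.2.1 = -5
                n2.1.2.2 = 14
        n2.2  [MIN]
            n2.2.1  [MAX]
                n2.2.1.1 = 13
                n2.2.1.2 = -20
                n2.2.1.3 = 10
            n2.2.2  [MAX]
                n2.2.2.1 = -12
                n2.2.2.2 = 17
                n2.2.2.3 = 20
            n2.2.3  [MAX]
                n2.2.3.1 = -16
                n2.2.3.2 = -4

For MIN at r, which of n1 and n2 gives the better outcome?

n1

n1.1.1 (MAX): max(11, 6, -10) = 11
n1.1.2 (MAX): max(2, 6) = 6
n1.1 (MIN): min(11, 6) = 6
n1.2.1 (MAX): max(1, -9, 0) = 1
n1.2.2 (MAX): max(15, -10) = 15
n1.2 (MIN): min(1, 15) = 1
n1.3.1 (MAX): max(20, 16) = 20
n1.3.2 (MAX): max(-8, -10) = -8
n1.3.3 (MAX): max(-16, 4, 8) = 8
n1.3 (MIN): min(20, -8, 8) = -8
n1 (MAX): max(6, 1, -8) = 6
n2.1.1 (MAX): max(2, 10, -15) = 10
n2.1.2 (MAX): max(-5, 14) = 14
n2.1 (MIN): min(10, 14) = 10
n2.2.1 (MAX): max(13, -20, 10) = 13
n2.2.2 (MAX): max(-12, 17, 20) = 20
n2.2.3 (MAX): max(-16, -4) = -4
n2.2 (MIN): min(13, 20, -4) = -4
n2 (MAX): max(10, -4) = 10
MIN prefers the lower value; n1=6, n2=10. n1 is better since 6 < 10.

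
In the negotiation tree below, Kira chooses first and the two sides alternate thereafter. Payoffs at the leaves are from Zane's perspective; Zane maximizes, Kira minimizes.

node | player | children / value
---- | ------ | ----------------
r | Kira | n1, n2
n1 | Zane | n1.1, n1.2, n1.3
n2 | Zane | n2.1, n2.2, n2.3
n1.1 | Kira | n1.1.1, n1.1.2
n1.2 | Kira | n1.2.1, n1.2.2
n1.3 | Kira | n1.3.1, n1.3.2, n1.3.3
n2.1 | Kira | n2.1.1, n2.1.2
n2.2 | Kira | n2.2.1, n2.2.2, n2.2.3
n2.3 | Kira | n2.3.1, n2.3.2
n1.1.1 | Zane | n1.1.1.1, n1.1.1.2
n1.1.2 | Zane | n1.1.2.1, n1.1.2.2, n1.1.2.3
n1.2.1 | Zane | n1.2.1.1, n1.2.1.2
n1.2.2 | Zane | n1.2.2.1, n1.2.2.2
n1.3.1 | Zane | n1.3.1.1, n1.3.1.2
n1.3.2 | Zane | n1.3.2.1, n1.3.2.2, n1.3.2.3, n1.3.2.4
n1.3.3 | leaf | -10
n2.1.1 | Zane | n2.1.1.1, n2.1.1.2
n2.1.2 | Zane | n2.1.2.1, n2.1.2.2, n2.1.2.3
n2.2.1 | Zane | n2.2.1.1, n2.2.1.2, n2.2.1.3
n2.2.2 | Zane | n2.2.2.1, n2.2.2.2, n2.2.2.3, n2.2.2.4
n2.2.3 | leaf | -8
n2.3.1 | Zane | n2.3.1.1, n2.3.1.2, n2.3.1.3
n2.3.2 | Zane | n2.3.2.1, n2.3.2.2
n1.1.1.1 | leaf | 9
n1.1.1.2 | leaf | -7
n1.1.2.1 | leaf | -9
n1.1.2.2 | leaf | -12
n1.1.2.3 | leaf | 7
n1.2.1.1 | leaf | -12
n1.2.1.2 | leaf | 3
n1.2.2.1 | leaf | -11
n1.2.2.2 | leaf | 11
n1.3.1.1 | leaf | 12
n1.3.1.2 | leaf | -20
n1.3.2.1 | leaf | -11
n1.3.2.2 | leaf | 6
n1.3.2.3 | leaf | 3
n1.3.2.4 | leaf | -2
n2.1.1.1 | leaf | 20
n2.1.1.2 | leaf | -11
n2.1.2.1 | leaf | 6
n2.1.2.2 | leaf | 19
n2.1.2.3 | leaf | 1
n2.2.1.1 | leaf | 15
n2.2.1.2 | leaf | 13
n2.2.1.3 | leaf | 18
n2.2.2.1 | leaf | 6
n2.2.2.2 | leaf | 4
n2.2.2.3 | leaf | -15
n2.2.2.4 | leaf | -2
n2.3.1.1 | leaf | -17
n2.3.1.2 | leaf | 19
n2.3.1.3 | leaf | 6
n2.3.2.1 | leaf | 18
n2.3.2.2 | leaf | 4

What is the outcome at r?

n1.1.1 (Zane): max(9, -7) = 9
n1.1.2 (Zane): max(-9, -12, 7) = 7
n1.1 (Kira): min(9, 7) = 7
n1.2.1 (Zane): max(-12, 3) = 3
n1.2.2 (Zane): max(-11, 11) = 11
n1.2 (Kira): min(3, 11) = 3
n1.3.1 (Zane): max(12, -20) = 12
n1.3.2 (Zane): max(-11, 6, 3, -2) = 6
n1.3 (Kira): min(12, 6, -10) = -10
n1 (Zane): max(7, 3, -10) = 7
n2.1.1 (Zane): max(20, -11) = 20
n2.1.2 (Zane): max(6, 19, 1) = 19
n2.1 (Kira): min(20, 19) = 19
n2.2.1 (Zane): max(15, 13, 18) = 18
n2.2.2 (Zane): max(6, 4, -15, -2) = 6
n2.2 (Kira): min(18, 6, -8) = -8
n2.3.1 (Zane): max(-17, 19, 6) = 19
n2.3.2 (Zane): max(18, 4) = 18
n2.3 (Kira): min(19, 18) = 18
n2 (Zane): max(19, -8, 18) = 19
r (Kira): min(7, 19) = 7

7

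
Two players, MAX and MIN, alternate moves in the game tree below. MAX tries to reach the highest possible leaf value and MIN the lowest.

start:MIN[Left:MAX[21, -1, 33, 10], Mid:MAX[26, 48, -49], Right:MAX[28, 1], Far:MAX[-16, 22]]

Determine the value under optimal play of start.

Left (MAX): max(21, -1, 33, 10) = 33
Mid (MAX): max(26, 48, -49) = 48
Right (MAX): max(28, 1) = 28
Far (MAX): max(-16, 22) = 22
start (MIN): min(33, 48, 28, 22) = 22

22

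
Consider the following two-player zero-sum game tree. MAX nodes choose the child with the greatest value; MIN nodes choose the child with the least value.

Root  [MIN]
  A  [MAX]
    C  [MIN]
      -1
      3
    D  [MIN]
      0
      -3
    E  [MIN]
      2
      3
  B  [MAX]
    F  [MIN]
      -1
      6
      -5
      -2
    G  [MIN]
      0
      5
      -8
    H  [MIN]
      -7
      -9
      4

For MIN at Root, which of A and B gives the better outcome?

C (MIN): min(-1, 3) = -1
D (MIN): min(0, -3) = -3
E (MIN): min(2, 3) = 2
A (MAX): max(-1, -3, 2) = 2
F (MIN): min(-1, 6, -5, -2) = -5
G (MIN): min(0, 5, -8) = -8
H (MIN): min(-7, -9, 4) = -9
B (MAX): max(-5, -8, -9) = -5
MIN prefers the lower value; A=2, B=-5. B is better since -5 < 2.

B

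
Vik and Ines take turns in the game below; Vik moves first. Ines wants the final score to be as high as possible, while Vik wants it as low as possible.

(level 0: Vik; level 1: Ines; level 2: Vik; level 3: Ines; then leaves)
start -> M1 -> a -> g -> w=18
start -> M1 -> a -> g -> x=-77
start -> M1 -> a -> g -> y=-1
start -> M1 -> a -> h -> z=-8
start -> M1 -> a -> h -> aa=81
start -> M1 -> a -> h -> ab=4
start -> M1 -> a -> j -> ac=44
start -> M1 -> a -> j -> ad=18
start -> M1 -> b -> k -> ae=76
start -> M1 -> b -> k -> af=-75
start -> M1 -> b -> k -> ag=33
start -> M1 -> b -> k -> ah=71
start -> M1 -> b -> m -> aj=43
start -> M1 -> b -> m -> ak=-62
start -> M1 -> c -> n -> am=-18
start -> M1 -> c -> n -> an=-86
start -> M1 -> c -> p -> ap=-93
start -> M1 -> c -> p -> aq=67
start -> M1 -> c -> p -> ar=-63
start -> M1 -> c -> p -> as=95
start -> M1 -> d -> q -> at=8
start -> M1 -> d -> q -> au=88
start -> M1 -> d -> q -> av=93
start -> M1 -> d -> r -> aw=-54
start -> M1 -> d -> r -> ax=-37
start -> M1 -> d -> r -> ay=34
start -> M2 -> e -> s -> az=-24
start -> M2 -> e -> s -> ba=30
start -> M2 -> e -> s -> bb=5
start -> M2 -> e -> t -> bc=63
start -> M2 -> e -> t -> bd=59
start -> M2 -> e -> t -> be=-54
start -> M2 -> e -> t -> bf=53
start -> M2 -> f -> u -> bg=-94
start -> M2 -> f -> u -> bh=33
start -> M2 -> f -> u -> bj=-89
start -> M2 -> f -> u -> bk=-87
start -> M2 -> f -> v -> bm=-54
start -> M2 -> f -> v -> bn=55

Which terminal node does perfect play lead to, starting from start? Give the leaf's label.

g (Ines): max(18, -77, -1) = 18
h (Ines): max(-8, 81, 4) = 81
j (Ines): max(44, 18) = 44
a (Vik): min(18, 81, 44) = 18
k (Ines): max(76, -75, 33, 71) = 76
m (Ines): max(43, -62) = 43
b (Vik): min(76, 43) = 43
n (Ines): max(-18, -86) = -18
p (Ines): max(-93, 67, -63, 95) = 95
c (Vik): min(-18, 95) = -18
q (Ines): max(8, 88, 93) = 93
r (Ines): max(-54, -37, 34) = 34
d (Vik): min(93, 34) = 34
M1 (Ines): max(18, 43, -18, 34) = 43
s (Ines): max(-24, 30, 5) = 30
t (Ines): max(63, 59, -54, 53) = 63
e (Vik): min(30, 63) = 30
u (Ines): max(-94, 33, -89, -87) = 33
v (Ines): max(-54, 55) = 55
f (Vik): min(33, 55) = 33
M2 (Ines): max(30, 33) = 33
start (Vik): min(43, 33) = 33
At start, Vik picks M2 (lowest: 33).
At M2, Ines picks f (highest: 33).
At f, Vik picks u (lowest: 33).
At u, Ines picks bh (highest: 33).
Terminal value 33.

bh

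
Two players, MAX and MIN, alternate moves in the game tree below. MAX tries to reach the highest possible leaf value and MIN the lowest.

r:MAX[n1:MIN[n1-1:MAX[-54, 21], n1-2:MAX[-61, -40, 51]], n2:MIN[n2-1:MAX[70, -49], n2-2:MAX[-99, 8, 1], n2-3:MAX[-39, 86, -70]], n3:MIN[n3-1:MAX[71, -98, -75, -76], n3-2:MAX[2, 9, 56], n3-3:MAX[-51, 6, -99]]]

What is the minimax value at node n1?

21

n1-1 (MAX): max(-54, 21) = 21
n1-2 (MAX): max(-61, -40, 51) = 51
n1 (MIN): min(21, 51) = 21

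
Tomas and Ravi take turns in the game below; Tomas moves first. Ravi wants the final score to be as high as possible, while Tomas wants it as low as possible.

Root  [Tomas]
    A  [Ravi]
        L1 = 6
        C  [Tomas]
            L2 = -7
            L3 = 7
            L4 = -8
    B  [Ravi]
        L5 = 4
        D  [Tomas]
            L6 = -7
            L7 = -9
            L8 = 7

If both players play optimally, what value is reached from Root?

4

C (Tomas): min(-7, 7, -8) = -8
A (Ravi): max(6, -8) = 6
D (Tomas): min(-7, -9, 7) = -9
B (Ravi): max(4, -9) = 4
Root (Tomas): min(6, 4) = 4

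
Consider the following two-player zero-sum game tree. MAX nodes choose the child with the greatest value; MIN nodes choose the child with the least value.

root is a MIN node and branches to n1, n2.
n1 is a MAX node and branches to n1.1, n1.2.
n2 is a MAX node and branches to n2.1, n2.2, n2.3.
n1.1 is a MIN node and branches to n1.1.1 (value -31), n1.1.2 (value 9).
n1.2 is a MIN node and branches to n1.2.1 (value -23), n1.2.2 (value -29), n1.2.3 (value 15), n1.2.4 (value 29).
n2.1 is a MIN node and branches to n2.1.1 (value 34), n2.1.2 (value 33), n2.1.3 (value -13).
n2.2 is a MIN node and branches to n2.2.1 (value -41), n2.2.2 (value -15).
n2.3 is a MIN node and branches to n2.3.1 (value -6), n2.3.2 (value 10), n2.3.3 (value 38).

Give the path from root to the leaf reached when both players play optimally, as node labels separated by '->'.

n1.1 (MIN): min(-31, 9) = -31
n1.2 (MIN): min(-23, -29, 15, 29) = -29
n1 (MAX): max(-31, -29) = -29
n2.1 (MIN): min(34, 33, -13) = -13
n2.2 (MIN): min(-41, -15) = -41
n2.3 (MIN): min(-6, 10, 38) = -6
n2 (MAX): max(-13, -41, -6) = -6
root (MIN): min(-29, -6) = -29
At root, MIN picks n1 (lowest: -29).
At n1, MAX picks n1.2 (highest: -29).
At n1.2, MIN picks n1.2.2 (lowest: -29).
Terminal value -29.

root -> n1 -> n1.2 -> n1.2.2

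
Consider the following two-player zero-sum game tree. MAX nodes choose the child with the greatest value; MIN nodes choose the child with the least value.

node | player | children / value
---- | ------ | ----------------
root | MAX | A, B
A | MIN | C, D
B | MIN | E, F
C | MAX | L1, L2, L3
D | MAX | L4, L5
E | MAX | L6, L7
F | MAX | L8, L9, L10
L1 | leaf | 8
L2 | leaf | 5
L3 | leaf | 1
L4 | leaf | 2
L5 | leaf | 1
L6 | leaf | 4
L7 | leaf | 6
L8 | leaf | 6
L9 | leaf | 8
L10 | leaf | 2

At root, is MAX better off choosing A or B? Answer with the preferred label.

C (MAX): max(8, 5, 1) = 8
D (MAX): max(2, 1) = 2
A (MIN): min(8, 2) = 2
E (MAX): max(4, 6) = 6
F (MAX): max(6, 8, 2) = 8
B (MIN): min(6, 8) = 6
MAX prefers the higher value; A=2, B=6. B is better since 6 > 2.

B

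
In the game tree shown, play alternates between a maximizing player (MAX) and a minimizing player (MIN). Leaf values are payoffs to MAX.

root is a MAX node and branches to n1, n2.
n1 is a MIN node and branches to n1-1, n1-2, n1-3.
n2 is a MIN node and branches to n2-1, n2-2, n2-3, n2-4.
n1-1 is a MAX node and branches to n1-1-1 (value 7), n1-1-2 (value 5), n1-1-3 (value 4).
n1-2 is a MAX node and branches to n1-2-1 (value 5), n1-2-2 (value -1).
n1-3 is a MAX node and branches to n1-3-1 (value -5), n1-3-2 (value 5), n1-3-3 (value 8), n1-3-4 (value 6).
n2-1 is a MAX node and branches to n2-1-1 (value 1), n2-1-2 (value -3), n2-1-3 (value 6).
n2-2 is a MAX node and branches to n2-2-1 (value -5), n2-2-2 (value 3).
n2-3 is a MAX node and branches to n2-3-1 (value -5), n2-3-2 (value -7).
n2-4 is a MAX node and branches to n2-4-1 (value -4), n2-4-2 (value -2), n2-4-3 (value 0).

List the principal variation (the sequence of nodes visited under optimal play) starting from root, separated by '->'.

root -> n1 -> n1-2 -> n1-2-1

n1-1 (MAX): max(7, 5, 4) = 7
n1-2 (MAX): max(5, -1) = 5
n1-3 (MAX): max(-5, 5, 8, 6) = 8
n1 (MIN): min(7, 5, 8) = 5
n2-1 (MAX): max(1, -3, 6) = 6
n2-2 (MAX): max(-5, 3) = 3
n2-3 (MAX): max(-5, -7) = -5
n2-4 (MAX): max(-4, -2, 0) = 0
n2 (MIN): min(6, 3, -5, 0) = -5
root (MAX): max(5, -5) = 5
At root, MAX picks n1 (highest: 5).
At n1, MIN picks n1-2 (lowest: 5).
At n1-2, MAX picks n1-2-1 (highest: 5).
Terminal value 5.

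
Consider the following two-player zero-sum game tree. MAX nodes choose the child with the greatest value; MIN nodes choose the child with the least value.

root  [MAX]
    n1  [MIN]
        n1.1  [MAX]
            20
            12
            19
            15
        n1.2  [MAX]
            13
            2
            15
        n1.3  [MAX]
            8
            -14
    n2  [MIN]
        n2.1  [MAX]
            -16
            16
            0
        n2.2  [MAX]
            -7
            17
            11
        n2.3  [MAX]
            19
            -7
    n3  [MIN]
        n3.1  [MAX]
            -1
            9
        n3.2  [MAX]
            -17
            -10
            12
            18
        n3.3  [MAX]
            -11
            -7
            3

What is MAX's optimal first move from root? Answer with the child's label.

n2

n1.1 (MAX): max(20, 12, 19, 15) = 20
n1.2 (MAX): max(13, 2, 15) = 15
n1.3 (MAX): max(8, -14) = 8
n1 (MIN): min(20, 15, 8) = 8
n2.1 (MAX): max(-16, 16, 0) = 16
n2.2 (MAX): max(-7, 17, 11) = 17
n2.3 (MAX): max(19, -7) = 19
n2 (MIN): min(16, 17, 19) = 16
n3.1 (MAX): max(-1, 9) = 9
n3.2 (MAX): max(-17, -10, 12, 18) = 18
n3.3 (MAX): max(-11, -7, 3) = 3
n3 (MIN): min(9, 18, 3) = 3
root (MAX): max(8, 16, 3) = 16
MAX at root wants the highest of {n1=8, n2=16, n3=3}, so chooses n2.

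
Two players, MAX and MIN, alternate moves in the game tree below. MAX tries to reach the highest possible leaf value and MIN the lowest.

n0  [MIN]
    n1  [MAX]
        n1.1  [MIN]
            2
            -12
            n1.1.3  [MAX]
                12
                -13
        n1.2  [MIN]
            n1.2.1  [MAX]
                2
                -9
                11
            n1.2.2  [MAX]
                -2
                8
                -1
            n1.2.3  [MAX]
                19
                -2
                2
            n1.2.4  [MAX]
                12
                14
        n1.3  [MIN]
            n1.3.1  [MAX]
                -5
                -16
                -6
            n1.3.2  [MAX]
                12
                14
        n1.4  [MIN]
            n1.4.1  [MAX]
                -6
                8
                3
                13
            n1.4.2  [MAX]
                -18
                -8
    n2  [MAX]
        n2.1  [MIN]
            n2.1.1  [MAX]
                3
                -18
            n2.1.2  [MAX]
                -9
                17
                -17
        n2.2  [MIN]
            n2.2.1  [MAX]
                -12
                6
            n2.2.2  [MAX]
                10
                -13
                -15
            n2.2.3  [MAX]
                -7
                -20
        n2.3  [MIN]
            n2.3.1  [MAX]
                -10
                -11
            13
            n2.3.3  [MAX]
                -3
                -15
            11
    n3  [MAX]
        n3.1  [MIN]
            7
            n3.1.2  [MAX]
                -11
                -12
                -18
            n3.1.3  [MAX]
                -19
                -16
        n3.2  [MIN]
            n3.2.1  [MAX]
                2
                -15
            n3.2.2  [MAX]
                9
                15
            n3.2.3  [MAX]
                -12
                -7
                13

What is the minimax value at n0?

2

n1.1.3 (MAX): max(12, -13) = 12
n1.1 (MIN): min(2, -12, 12) = -12
n1.2.1 (MAX): max(2, -9, 11) = 11
n1.2.2 (MAX): max(-2, 8, -1) = 8
n1.2.3 (MAX): max(19, -2, 2) = 19
n1.2.4 (MAX): max(12, 14) = 14
n1.2 (MIN): min(11, 8, 19, 14) = 8
n1.3.1 (MAX): max(-5, -16, -6) = -5
n1.3.2 (MAX): max(12, 14) = 14
n1.3 (MIN): min(-5, 14) = -5
n1.4.1 (MAX): max(-6, 8, 3, 13) = 13
n1.4.2 (MAX): max(-18, -8) = -8
n1.4 (MIN): min(13, -8) = -8
n1 (MAX): max(-12, 8, -5, -8) = 8
n2.1.1 (MAX): max(3, -18) = 3
n2.1.2 (MAX): max(-9, 17, -17) = 17
n2.1 (MIN): min(3, 17) = 3
n2.2.1 (MAX): max(-12, 6) = 6
n2.2.2 (MAX): max(10, -13, -15) = 10
n2.2.3 (MAX): max(-7, -20) = -7
n2.2 (MIN): min(6, 10, -7) = -7
n2.3.1 (MAX): max(-10, -11) = -10
n2.3.3 (MAX): max(-3, -15) = -3
n2.3 (MIN): min(-10, 13, -3, 11) = -10
n2 (MAX): max(3, -7, -10) = 3
n3.1.2 (MAX): max(-11, -12, -18) = -11
n3.1.3 (MAX): max(-19, -16) = -16
n3.1 (MIN): min(7, -11, -16) = -16
n3.2.1 (MAX): max(2, -15) = 2
n3.2.2 (MAX): max(9, 15) = 15
n3.2.3 (MAX): max(-12, -7, 13) = 13
n3.2 (MIN): min(2, 15, 13) = 2
n3 (MAX): max(-16, 2) = 2
n0 (MIN): min(8, 3, 2) = 2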